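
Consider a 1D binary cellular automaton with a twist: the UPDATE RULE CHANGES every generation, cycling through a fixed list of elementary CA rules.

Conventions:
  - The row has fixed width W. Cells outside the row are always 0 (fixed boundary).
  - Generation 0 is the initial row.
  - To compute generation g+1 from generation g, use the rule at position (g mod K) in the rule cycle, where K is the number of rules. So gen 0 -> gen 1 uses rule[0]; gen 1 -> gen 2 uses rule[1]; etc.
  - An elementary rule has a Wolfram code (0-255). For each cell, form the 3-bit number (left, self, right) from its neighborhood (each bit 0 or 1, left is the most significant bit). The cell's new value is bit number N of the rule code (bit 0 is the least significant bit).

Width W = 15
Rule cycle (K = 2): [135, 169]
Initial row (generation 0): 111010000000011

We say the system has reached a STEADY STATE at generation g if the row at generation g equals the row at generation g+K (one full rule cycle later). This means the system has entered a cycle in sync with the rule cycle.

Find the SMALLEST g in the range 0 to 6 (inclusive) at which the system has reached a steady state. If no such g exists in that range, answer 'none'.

Gen 0: 111010000000011
Gen 1 (rule 135): 010010111111100
Gen 2 (rule 169): 000001111111001
Gen 3 (rule 135): 111110111110011
Gen 4 (rule 169): 111101111100010
Gen 5 (rule 135): 011000111001110
Gen 6 (rule 169): 010010110001100
Gen 7 (rule 135): 110110000110001
Gen 8 (rule 169): 101100110100100

Answer: none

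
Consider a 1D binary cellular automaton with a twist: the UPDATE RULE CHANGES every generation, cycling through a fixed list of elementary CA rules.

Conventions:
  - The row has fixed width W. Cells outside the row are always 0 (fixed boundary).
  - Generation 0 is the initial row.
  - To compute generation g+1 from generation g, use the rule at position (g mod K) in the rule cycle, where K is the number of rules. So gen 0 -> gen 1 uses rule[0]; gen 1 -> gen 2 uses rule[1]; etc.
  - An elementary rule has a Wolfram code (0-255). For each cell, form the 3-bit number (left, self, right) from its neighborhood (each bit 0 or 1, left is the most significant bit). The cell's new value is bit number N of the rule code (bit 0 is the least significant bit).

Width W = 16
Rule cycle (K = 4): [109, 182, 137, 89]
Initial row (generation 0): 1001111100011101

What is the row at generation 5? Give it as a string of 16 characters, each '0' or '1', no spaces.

Answer: 1001111011010001

Derivation:
Gen 0: 1001111100011101
Gen 1 (rule 109): 1001000101010111
Gen 2 (rule 182): 1111101111111010
Gen 3 (rule 137): 1111001111110000
Gen 4 (rule 89): 1001101000011111
Gen 5 (rule 109): 1001111011010001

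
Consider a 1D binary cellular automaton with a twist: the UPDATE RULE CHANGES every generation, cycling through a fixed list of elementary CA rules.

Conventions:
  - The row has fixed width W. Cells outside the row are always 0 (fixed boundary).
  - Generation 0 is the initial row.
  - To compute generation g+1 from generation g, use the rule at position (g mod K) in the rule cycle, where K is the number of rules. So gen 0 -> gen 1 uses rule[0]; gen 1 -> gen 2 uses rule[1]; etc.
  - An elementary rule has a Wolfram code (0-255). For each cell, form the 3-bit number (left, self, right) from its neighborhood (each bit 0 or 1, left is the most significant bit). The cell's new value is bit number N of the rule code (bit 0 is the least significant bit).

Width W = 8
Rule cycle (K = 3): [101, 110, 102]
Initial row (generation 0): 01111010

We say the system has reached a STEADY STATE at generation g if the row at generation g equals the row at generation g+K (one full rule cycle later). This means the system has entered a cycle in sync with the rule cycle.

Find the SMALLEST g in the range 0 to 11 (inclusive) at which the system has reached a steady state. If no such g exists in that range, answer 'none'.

Gen 0: 01111010
Gen 1 (rule 101): 00001110
Gen 2 (rule 110): 00011010
Gen 3 (rule 102): 00101110
Gen 4 (rule 101): 10110010
Gen 5 (rule 110): 11110110
Gen 6 (rule 102): 00011010
Gen 7 (rule 101): 11001110
Gen 8 (rule 110): 11011010
Gen 9 (rule 102): 01101110
Gen 10 (rule 101): 00110010
Gen 11 (rule 110): 01110110
Gen 12 (rule 102): 10011010
Gen 13 (rule 101): 10001110
Gen 14 (rule 110): 10011010

Answer: none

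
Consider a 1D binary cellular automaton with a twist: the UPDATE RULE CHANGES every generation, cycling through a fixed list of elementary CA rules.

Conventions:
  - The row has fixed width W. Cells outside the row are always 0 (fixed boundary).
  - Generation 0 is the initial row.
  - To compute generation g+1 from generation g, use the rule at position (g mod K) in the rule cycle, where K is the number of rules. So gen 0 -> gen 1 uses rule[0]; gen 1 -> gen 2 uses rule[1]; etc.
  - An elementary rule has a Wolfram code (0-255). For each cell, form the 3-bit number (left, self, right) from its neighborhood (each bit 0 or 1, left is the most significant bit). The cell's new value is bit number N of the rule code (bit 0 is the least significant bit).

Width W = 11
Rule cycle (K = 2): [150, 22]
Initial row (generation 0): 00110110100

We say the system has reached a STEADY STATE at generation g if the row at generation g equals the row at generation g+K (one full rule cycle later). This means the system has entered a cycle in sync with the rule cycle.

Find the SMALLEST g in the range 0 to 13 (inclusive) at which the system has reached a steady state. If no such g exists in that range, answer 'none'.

Gen 0: 00110110100
Gen 1 (rule 150): 01000000110
Gen 2 (rule 22): 11100001001
Gen 3 (rule 150): 01010011111
Gen 4 (rule 22): 11011100000
Gen 5 (rule 150): 00001010000
Gen 6 (rule 22): 00011011000
Gen 7 (rule 150): 00100000100
Gen 8 (rule 22): 01110001110
Gen 9 (rule 150): 10101010101
Gen 10 (rule 22): 10101010101
Gen 11 (rule 150): 10101010101
Gen 12 (rule 22): 10101010101
Gen 13 (rule 150): 10101010101
Gen 14 (rule 22): 10101010101
Gen 15 (rule 150): 10101010101

Answer: 9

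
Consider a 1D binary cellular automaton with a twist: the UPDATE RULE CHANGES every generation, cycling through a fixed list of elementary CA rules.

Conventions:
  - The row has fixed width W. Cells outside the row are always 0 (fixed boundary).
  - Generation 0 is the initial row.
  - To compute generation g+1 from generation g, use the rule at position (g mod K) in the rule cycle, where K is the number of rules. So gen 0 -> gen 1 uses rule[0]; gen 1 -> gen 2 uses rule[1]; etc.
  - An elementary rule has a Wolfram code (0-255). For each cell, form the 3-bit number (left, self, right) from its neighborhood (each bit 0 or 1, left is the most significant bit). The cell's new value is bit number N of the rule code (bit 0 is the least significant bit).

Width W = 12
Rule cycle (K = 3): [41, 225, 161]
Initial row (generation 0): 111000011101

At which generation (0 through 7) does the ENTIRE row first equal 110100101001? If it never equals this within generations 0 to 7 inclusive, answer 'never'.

Gen 0: 111000011101
Gen 1 (rule 41): 100011010010
Gen 2 (rule 225): 001001100000
Gen 3 (rule 161): 100000001111
Gen 4 (rule 41): 001111101000
Gen 5 (rule 225): 100111110011
Gen 6 (rule 161): 000011100000
Gen 7 (rule 41): 111010001111

Answer: never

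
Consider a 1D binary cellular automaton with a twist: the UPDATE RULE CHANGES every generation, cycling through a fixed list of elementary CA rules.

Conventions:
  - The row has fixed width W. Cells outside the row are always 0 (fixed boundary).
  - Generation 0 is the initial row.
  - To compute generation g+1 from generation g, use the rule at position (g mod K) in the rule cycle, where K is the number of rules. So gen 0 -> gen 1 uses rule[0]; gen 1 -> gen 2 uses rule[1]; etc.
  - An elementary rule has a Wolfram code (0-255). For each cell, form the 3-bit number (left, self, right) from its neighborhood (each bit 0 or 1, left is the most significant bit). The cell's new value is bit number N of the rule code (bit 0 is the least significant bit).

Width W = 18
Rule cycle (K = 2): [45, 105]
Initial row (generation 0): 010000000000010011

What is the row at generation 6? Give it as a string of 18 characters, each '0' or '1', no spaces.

Answer: 001010101000010000

Derivation:
Gen 0: 010000000000010011
Gen 1 (rule 45): 010111111111010010
Gen 2 (rule 105): 001100000001100000
Gen 3 (rule 45): 101001111101001111
Gen 4 (rule 105): 010001000110001001
Gen 5 (rule 45): 010101010100101001
Gen 6 (rule 105): 001010101000010000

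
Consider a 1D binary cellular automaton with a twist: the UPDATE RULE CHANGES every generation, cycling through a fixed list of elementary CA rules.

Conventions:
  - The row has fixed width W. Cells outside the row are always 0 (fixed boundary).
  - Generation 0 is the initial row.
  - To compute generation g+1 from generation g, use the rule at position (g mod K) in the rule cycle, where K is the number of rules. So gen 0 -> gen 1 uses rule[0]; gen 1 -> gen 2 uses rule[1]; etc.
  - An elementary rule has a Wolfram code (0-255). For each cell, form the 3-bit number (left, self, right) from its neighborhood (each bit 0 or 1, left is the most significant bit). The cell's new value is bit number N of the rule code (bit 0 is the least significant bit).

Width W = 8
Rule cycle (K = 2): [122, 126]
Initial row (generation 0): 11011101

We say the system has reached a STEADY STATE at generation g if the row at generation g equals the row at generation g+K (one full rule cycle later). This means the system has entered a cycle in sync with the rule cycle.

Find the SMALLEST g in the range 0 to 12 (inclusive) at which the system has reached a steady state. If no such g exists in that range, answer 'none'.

Answer: 8

Derivation:
Gen 0: 11011101
Gen 1 (rule 122): 11110110
Gen 2 (rule 126): 10011111
Gen 3 (rule 122): 01110001
Gen 4 (rule 126): 11011011
Gen 5 (rule 122): 11111111
Gen 6 (rule 126): 10000001
Gen 7 (rule 122): 01000010
Gen 8 (rule 126): 11100111
Gen 9 (rule 122): 10111101
Gen 10 (rule 126): 11100111
Gen 11 (rule 122): 10111101
Gen 12 (rule 126): 11100111
Gen 13 (rule 122): 10111101
Gen 14 (rule 126): 11100111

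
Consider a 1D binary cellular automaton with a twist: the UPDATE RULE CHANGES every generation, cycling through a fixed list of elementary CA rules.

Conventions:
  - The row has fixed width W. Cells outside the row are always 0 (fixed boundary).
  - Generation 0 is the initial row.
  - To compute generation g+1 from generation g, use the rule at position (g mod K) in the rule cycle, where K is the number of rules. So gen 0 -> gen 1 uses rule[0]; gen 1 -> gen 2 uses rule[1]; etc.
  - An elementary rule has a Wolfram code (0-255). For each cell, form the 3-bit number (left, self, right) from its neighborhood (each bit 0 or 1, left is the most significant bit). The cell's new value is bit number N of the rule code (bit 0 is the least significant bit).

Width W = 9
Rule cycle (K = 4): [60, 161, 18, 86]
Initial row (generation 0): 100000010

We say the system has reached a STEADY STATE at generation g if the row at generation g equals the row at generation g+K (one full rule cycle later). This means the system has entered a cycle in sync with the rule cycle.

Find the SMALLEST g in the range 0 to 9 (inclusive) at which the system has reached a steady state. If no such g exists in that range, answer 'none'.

Answer: 7

Derivation:
Gen 0: 100000010
Gen 1 (rule 60): 110000011
Gen 2 (rule 161): 000111000
Gen 3 (rule 18): 001000100
Gen 4 (rule 86): 011101110
Gen 5 (rule 60): 010011001
Gen 6 (rule 161): 000000000
Gen 7 (rule 18): 000000000
Gen 8 (rule 86): 000000000
Gen 9 (rule 60): 000000000
Gen 10 (rule 161): 111111111
Gen 11 (rule 18): 000000000
Gen 12 (rule 86): 000000000
Gen 13 (rule 60): 000000000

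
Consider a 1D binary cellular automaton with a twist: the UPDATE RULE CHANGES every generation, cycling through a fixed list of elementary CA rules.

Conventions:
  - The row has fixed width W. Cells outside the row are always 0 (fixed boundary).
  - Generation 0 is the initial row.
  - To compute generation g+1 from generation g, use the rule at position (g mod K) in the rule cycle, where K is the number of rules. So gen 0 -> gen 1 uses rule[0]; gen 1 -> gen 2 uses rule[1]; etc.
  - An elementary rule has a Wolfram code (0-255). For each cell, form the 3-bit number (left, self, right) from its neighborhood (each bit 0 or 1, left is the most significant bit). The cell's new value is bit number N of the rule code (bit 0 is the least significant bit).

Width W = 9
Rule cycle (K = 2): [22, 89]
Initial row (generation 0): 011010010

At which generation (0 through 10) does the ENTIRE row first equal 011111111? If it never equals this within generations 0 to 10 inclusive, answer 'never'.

Answer: 6

Derivation:
Gen 0: 011010010
Gen 1 (rule 22): 100011111
Gen 2 (rule 89): 011010001
Gen 3 (rule 22): 100011011
Gen 4 (rule 89): 011011011
Gen 5 (rule 22): 100000000
Gen 6 (rule 89): 011111111
Gen 7 (rule 22): 100000000
Gen 8 (rule 89): 011111111
Gen 9 (rule 22): 100000000
Gen 10 (rule 89): 011111111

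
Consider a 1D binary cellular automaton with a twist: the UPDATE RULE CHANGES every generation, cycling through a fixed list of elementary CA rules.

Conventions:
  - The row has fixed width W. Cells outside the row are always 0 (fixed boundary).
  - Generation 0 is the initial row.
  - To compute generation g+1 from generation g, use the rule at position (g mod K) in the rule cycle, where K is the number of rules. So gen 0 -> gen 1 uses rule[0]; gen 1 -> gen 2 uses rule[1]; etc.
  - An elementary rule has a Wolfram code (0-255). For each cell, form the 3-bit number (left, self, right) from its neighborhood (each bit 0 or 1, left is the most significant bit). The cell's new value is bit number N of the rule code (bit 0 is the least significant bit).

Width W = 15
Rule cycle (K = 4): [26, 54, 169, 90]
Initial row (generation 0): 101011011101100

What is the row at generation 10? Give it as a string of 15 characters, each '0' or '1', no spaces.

Gen 0: 101011011101100
Gen 1 (rule 26): 000010010001010
Gen 2 (rule 54): 000111111011111
Gen 3 (rule 169): 110111110111110
Gen 4 (rule 90): 110100010100011
Gen 5 (rule 26): 100010100010110
Gen 6 (rule 54): 110111110111001
Gen 7 (rule 169): 101111101110000
Gen 8 (rule 90): 001000101011000
Gen 9 (rule 26): 010101000010100
Gen 10 (rule 54): 111111100111110

Answer: 111111100111110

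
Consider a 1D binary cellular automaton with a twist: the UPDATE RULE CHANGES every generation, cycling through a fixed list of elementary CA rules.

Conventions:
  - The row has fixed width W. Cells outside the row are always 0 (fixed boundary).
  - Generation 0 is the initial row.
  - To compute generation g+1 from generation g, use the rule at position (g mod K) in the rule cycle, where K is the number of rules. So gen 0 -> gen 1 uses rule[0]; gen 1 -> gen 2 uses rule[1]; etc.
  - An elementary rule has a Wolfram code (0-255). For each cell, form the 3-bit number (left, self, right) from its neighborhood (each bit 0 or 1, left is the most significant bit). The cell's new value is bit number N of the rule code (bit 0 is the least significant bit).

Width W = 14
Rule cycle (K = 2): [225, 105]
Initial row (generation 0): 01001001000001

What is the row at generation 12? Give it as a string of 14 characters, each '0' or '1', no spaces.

Gen 0: 01001001000001
Gen 1 (rule 225): 00000000011100
Gen 2 (rule 105): 11111111010101
Gen 3 (rule 225): 01111111101010
Gen 4 (rule 105): 01000000110100
Gen 5 (rule 225): 00011110011001
Gen 6 (rule 105): 11010010011000
Gen 7 (rule 225): 01100000001011
Gen 8 (rule 105): 01101111100111
Gen 9 (rule 225): 00110111100011
Gen 10 (rule 105): 10111100101011
Gen 11 (rule 225): 01011100010101
Gen 12 (rule 105): 00110101001010

Answer: 00110101001010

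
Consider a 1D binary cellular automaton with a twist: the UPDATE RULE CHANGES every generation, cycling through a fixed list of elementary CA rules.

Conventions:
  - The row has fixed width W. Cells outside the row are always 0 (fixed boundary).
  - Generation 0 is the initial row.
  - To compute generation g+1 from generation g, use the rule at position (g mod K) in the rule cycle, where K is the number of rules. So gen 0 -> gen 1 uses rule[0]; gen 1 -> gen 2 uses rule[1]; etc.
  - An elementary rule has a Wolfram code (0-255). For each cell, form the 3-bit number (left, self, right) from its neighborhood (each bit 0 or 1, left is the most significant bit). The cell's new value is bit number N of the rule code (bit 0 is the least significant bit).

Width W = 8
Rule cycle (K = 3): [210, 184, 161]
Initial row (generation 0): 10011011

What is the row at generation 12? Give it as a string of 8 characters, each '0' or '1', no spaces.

Answer: 10010100

Derivation:
Gen 0: 10011011
Gen 1 (rule 210): 01101001
Gen 2 (rule 184): 01010100
Gen 3 (rule 161): 00101001
Gen 4 (rule 210): 01000110
Gen 5 (rule 184): 00100101
Gen 6 (rule 161): 10000010
Gen 7 (rule 210): 01000101
Gen 8 (rule 184): 00100010
Gen 9 (rule 161): 10001000
Gen 10 (rule 210): 01010100
Gen 11 (rule 184): 00101010
Gen 12 (rule 161): 10010100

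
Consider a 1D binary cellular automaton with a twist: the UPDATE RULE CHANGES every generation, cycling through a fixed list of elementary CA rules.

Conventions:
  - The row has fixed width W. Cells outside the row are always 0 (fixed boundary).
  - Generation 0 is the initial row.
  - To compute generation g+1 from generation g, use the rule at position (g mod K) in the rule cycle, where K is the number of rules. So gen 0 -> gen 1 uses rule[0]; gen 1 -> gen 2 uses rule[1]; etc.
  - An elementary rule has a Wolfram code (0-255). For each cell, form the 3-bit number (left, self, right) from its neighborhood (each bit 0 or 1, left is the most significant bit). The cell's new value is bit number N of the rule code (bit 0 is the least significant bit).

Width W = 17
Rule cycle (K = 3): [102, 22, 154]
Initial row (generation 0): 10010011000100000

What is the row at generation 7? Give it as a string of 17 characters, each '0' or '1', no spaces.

Answer: 00001111000011110

Derivation:
Gen 0: 10010011000100000
Gen 1 (rule 102): 10110101001100000
Gen 2 (rule 22): 10000101110010000
Gen 3 (rule 154): 01001001101101000
Gen 4 (rule 102): 11011010110111000
Gen 5 (rule 22): 00000010000000100
Gen 6 (rule 154): 00000101000001010
Gen 7 (rule 102): 00001111000011110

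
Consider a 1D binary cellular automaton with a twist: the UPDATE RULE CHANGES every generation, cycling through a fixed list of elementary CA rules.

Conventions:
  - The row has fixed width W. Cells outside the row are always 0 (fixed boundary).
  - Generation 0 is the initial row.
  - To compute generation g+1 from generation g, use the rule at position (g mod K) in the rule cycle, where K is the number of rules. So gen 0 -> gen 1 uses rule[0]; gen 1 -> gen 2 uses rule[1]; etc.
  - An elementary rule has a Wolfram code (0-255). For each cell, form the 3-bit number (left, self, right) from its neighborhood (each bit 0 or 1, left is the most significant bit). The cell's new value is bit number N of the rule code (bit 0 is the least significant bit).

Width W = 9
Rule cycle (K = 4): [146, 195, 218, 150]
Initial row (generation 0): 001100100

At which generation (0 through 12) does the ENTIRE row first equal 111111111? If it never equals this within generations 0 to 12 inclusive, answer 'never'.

Answer: 11

Derivation:
Gen 0: 001100100
Gen 1 (rule 146): 010011010
Gen 2 (rule 195): 100101000
Gen 3 (rule 218): 011000100
Gen 4 (rule 150): 100101110
Gen 5 (rule 146): 011000101
Gen 6 (rule 195): 101011000
Gen 7 (rule 218): 000011100
Gen 8 (rule 150): 000101010
Gen 9 (rule 146): 001000001
Gen 10 (rule 195): 110011110
Gen 11 (rule 218): 111111111
Gen 12 (rule 150): 011111110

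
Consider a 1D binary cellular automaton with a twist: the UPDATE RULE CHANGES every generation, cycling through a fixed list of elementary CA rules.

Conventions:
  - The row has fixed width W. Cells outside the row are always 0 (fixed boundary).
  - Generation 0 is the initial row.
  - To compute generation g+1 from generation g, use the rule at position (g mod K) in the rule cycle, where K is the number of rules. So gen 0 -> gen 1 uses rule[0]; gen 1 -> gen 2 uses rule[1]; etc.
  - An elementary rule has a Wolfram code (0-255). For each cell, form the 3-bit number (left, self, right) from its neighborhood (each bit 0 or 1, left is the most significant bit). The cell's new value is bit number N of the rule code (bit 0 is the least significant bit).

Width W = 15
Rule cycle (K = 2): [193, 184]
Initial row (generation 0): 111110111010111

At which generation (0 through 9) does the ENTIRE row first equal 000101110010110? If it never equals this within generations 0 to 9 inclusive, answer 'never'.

Gen 0: 111110111010111
Gen 1 (rule 193): 011110011000011
Gen 2 (rule 184): 011101010100010
Gen 3 (rule 193): 001100000001000
Gen 4 (rule 184): 001010000000100
Gen 5 (rule 193): 100000111110001
Gen 6 (rule 184): 010000111101000
Gen 7 (rule 193): 000110011100011
Gen 8 (rule 184): 000101011010010
Gen 9 (rule 193): 110000001000000

Answer: never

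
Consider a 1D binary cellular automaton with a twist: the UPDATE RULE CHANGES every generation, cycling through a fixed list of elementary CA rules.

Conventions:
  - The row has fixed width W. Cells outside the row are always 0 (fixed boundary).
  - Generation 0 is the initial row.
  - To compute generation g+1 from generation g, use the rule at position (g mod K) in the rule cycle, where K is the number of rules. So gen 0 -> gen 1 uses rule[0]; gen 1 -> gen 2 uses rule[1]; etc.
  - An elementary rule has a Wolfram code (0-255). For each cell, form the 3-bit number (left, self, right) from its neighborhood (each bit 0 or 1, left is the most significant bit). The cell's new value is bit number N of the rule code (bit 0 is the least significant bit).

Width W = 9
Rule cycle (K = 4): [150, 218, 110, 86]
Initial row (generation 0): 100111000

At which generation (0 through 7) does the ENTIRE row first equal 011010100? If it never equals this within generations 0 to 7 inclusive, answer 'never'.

Gen 0: 100111000
Gen 1 (rule 150): 111010100
Gen 2 (rule 218): 111000010
Gen 3 (rule 110): 101000110
Gen 4 (rule 86): 101101011
Gen 5 (rule 150): 100001000
Gen 6 (rule 218): 010010100
Gen 7 (rule 110): 110111100

Answer: never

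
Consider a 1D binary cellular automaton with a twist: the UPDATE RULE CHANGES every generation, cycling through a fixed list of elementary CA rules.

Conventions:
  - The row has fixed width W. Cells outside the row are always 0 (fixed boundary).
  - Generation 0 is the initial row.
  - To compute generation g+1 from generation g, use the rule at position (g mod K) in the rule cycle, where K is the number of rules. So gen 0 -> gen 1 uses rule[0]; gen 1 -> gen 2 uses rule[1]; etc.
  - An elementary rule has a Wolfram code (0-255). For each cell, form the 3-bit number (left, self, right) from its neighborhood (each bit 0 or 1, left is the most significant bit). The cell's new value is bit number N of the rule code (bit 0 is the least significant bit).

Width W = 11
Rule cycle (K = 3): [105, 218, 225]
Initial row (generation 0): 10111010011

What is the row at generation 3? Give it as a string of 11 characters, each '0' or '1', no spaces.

Answer: 01110111011

Derivation:
Gen 0: 10111010011
Gen 1 (rule 105): 01101100011
Gen 2 (rule 218): 11101110111
Gen 3 (rule 225): 01110111011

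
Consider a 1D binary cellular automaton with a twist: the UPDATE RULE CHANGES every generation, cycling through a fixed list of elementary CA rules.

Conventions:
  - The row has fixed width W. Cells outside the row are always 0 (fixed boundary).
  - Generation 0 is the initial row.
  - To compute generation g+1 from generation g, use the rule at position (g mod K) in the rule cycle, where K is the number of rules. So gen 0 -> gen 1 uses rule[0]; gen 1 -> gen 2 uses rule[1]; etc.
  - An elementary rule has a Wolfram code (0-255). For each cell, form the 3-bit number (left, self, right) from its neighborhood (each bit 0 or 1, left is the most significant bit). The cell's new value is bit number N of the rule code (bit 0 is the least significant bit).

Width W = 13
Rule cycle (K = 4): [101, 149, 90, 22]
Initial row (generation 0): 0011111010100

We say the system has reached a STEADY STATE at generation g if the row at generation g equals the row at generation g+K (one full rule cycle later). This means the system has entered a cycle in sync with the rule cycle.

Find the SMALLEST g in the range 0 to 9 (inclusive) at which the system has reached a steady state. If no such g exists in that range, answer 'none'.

Gen 0: 0011111010100
Gen 1 (rule 101): 1000001111101
Gen 2 (rule 149): 1111100111001
Gen 3 (rule 90): 1000111101110
Gen 4 (rule 22): 1101000000001
Gen 5 (rule 101): 0111011111101
Gen 6 (rule 149): 0010001111001
Gen 7 (rule 90): 0101011001110
Gen 8 (rule 22): 1101000110001
Gen 9 (rule 101): 0111010010101
Gen 10 (rule 149): 0010011010101
Gen 11 (rule 90): 0101111000000
Gen 12 (rule 22): 1100000100000
Gen 13 (rule 101): 0101110101111

Answer: none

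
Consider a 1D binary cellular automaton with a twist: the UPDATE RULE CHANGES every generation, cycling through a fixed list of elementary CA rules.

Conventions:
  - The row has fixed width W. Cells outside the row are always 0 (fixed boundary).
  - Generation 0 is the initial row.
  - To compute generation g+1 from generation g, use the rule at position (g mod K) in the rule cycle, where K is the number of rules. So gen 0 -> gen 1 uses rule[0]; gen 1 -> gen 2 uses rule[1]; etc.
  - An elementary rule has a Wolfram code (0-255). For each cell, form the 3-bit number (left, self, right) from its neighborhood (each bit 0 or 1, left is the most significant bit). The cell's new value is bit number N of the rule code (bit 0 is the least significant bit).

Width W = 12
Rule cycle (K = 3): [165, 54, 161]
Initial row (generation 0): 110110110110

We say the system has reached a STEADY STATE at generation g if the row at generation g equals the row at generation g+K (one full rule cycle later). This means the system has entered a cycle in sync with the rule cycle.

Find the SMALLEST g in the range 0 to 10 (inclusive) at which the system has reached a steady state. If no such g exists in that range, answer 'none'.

Gen 0: 110110110110
Gen 1 (rule 165): 001001001000
Gen 2 (rule 54): 011111111100
Gen 3 (rule 161): 001111111001
Gen 4 (rule 165): 100111110001
Gen 5 (rule 54): 111000001011
Gen 6 (rule 161): 010011100100
Gen 7 (rule 165): 010001000101
Gen 8 (rule 54): 111011101111
Gen 9 (rule 161): 010101010110
Gen 10 (rule 165): 011111111000
Gen 11 (rule 54): 100000000100
Gen 12 (rule 161): 001111110001
Gen 13 (rule 165): 100111100101

Answer: none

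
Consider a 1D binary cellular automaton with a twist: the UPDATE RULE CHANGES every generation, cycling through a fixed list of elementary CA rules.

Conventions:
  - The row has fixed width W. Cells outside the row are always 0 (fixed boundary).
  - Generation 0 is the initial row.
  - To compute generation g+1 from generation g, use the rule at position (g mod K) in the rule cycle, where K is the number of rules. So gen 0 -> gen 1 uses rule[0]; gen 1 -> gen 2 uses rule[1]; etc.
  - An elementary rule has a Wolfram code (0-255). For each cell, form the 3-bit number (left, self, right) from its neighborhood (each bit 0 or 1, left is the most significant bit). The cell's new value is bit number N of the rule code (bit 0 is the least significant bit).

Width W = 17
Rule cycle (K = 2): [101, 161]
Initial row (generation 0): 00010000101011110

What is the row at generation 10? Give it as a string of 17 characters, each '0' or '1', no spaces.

Gen 0: 00010000101011110
Gen 1 (rule 101): 11010110111100010
Gen 2 (rule 161): 00101001011001000
Gen 3 (rule 101): 10111001101001011
Gen 4 (rule 161): 01010000010000100
Gen 5 (rule 101): 01110111010110101
Gen 6 (rule 161): 00101010101001010
Gen 7 (rule 101): 10111111111001110
Gen 8 (rule 161): 01011111110000100
Gen 9 (rule 101): 01100000010110101
Gen 10 (rule 161): 00001111001001010

Answer: 00001111001001010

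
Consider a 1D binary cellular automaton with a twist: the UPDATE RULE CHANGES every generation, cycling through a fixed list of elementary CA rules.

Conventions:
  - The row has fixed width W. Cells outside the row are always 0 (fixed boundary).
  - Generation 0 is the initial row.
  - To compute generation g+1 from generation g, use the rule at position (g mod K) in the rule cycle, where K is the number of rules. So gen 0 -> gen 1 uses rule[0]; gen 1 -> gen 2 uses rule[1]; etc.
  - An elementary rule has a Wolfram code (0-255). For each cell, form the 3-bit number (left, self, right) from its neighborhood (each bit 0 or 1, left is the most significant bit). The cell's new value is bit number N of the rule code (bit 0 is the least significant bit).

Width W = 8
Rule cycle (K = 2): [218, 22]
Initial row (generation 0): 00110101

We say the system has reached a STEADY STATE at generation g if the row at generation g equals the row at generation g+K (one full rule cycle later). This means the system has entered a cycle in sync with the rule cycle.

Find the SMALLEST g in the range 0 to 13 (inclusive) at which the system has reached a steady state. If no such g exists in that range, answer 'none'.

Answer: 10

Derivation:
Gen 0: 00110101
Gen 1 (rule 218): 01110000
Gen 2 (rule 22): 10001000
Gen 3 (rule 218): 01010100
Gen 4 (rule 22): 11010110
Gen 5 (rule 218): 11000111
Gen 6 (rule 22): 00101000
Gen 7 (rule 218): 01000100
Gen 8 (rule 22): 11101110
Gen 9 (rule 218): 11101111
Gen 10 (rule 22): 00000000
Gen 11 (rule 218): 00000000
Gen 12 (rule 22): 00000000
Gen 13 (rule 218): 00000000
Gen 14 (rule 22): 00000000
Gen 15 (rule 218): 00000000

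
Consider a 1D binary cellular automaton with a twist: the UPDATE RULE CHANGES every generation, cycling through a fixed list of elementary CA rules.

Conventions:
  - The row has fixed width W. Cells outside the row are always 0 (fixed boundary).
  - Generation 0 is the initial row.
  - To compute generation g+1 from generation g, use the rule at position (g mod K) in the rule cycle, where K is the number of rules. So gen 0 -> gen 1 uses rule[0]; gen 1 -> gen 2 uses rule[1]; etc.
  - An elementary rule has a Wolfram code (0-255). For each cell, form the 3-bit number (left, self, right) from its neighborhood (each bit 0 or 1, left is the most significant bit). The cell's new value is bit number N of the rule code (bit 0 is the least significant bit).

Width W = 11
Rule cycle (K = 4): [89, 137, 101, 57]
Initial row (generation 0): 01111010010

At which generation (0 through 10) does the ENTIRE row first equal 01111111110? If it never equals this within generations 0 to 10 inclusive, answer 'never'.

Gen 0: 01111010010
Gen 1 (rule 89): 01001001001
Gen 2 (rule 137): 00000000000
Gen 3 (rule 101): 11111111111
Gen 4 (rule 57): 10000000000
Gen 5 (rule 89): 01111111111
Gen 6 (rule 137): 01111111110
Gen 7 (rule 101): 00000000010
Gen 8 (rule 57): 11111111001
Gen 9 (rule 89): 10000001100
Gen 10 (rule 137): 00111101001

Answer: 6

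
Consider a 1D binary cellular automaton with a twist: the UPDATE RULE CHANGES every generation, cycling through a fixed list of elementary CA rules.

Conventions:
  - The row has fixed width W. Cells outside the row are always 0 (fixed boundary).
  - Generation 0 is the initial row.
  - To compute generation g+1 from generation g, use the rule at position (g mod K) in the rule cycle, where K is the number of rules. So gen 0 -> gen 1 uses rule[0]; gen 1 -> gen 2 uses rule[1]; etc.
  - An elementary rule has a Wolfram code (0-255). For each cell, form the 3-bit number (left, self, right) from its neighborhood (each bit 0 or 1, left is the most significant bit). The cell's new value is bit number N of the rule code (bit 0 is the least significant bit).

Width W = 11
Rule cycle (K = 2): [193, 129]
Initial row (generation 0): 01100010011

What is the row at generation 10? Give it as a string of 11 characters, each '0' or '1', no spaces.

Gen 0: 01100010011
Gen 1 (rule 193): 00101000001
Gen 2 (rule 129): 10000011100
Gen 3 (rule 193): 00111001101
Gen 4 (rule 129): 10010000000
Gen 5 (rule 193): 00000111111
Gen 6 (rule 129): 11110011110
Gen 7 (rule 193): 01110001110
Gen 8 (rule 129): 00100100100
Gen 9 (rule 193): 10000000001
Gen 10 (rule 129): 00111111100

Answer: 00111111100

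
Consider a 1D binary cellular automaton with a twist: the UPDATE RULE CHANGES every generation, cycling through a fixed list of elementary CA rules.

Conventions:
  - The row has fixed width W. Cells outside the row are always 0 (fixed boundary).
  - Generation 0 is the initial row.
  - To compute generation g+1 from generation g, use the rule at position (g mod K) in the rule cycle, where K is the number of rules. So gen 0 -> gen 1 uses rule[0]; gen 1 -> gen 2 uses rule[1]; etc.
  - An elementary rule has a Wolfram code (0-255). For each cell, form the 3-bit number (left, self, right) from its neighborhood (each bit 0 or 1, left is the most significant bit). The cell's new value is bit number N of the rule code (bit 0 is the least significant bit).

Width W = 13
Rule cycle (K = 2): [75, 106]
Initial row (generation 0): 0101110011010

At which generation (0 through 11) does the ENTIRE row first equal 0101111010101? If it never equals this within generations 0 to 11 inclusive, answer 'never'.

Answer: never

Derivation:
Gen 0: 0101110011010
Gen 1 (rule 75): 1001010111000
Gen 2 (rule 106): 0010101101000
Gen 3 (rule 75): 1100001100011
Gen 4 (rule 106): 1100011100111
Gen 5 (rule 75): 1101110101101
Gen 6 (rule 106): 1111011011110
Gen 7 (rule 75): 1001011010010
Gen 8 (rule 106): 0010111100100
Gen 9 (rule 75): 1100100101001
Gen 10 (rule 106): 1101001010010
Gen 11 (rule 75): 1100010000100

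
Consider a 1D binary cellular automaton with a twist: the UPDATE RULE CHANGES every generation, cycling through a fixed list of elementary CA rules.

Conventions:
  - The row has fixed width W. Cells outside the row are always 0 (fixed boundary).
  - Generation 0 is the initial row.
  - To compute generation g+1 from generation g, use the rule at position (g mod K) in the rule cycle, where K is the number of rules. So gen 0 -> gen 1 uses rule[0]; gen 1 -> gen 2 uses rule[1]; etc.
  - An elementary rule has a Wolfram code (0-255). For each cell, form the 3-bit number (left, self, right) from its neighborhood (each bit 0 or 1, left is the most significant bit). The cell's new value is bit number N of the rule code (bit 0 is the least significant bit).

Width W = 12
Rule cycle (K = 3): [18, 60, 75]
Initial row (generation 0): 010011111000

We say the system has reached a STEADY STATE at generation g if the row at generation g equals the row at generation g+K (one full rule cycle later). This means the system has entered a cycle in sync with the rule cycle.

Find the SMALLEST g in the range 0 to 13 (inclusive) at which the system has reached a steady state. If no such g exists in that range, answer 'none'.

Answer: 13

Derivation:
Gen 0: 010011111000
Gen 1 (rule 18): 101100000100
Gen 2 (rule 60): 111010000110
Gen 3 (rule 75): 101000111110
Gen 4 (rule 18): 000101000001
Gen 5 (rule 60): 000111100001
Gen 6 (rule 75): 111100101110
Gen 7 (rule 18): 000011000001
Gen 8 (rule 60): 000010100001
Gen 9 (rule 75): 111100001110
Gen 10 (rule 18): 000010010001
Gen 11 (rule 60): 000011011001
Gen 12 (rule 75): 111111011010
Gen 13 (rule 18): 000000000001
Gen 14 (rule 60): 000000000001
Gen 15 (rule 75): 111111111110
Gen 16 (rule 18): 000000000001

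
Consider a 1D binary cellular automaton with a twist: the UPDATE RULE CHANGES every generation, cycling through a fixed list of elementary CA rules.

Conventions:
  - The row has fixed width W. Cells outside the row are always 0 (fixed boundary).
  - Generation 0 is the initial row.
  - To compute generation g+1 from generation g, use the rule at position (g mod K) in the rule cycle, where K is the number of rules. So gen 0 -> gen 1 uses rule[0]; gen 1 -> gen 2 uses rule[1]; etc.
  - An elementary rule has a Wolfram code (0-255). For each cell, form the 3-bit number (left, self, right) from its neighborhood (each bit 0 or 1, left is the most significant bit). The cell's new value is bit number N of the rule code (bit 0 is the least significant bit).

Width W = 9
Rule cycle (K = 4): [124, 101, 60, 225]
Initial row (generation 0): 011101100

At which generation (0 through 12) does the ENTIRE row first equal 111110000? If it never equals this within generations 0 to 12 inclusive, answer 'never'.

Gen 0: 011101100
Gen 1 (rule 124): 010111110
Gen 2 (rule 101): 011000010
Gen 3 (rule 60): 010100011
Gen 4 (rule 225): 001001001
Gen 5 (rule 124): 001101101
Gen 6 (rule 101): 100110111
Gen 7 (rule 60): 110101100
Gen 8 (rule 225): 011010101
Gen 9 (rule 124): 011111111
Gen 10 (rule 101): 000000001
Gen 11 (rule 60): 000000001
Gen 12 (rule 225): 111111100

Answer: never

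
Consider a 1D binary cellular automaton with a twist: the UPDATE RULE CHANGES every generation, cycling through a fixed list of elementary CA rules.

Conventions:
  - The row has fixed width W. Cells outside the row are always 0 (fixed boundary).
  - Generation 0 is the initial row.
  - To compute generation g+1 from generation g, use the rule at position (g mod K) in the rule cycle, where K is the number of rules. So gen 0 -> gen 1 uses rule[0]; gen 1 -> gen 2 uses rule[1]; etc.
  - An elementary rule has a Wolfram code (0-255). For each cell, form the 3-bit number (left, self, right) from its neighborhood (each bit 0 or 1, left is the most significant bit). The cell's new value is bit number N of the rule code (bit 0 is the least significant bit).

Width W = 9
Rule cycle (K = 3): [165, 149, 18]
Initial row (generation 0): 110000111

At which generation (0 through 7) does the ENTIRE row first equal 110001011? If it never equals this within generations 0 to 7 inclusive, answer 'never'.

Gen 0: 110000111
Gen 1 (rule 165): 000110010
Gen 2 (rule 149): 110001011
Gen 3 (rule 18): 001010000
Gen 4 (rule 165): 101110111
Gen 5 (rule 149): 100100010
Gen 6 (rule 18): 011010101
Gen 7 (rule 165): 000111111

Answer: 2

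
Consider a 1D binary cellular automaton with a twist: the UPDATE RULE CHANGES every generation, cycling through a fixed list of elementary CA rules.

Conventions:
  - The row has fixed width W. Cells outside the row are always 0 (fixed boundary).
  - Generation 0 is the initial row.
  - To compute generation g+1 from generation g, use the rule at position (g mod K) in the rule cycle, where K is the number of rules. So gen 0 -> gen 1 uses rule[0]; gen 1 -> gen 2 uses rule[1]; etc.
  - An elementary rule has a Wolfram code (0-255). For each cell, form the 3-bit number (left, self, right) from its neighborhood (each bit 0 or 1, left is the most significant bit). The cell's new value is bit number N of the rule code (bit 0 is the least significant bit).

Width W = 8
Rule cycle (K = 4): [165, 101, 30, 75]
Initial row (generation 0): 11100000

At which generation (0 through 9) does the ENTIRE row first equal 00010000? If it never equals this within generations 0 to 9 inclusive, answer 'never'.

Answer: never

Derivation:
Gen 0: 11100000
Gen 1 (rule 165): 01001111
Gen 2 (rule 101): 01000001
Gen 3 (rule 30): 11100011
Gen 4 (rule 75): 10101111
Gen 5 (rule 165): 11110110
Gen 6 (rule 101): 00011010
Gen 7 (rule 30): 00110011
Gen 8 (rule 75): 11110111
Gen 9 (rule 165): 01101010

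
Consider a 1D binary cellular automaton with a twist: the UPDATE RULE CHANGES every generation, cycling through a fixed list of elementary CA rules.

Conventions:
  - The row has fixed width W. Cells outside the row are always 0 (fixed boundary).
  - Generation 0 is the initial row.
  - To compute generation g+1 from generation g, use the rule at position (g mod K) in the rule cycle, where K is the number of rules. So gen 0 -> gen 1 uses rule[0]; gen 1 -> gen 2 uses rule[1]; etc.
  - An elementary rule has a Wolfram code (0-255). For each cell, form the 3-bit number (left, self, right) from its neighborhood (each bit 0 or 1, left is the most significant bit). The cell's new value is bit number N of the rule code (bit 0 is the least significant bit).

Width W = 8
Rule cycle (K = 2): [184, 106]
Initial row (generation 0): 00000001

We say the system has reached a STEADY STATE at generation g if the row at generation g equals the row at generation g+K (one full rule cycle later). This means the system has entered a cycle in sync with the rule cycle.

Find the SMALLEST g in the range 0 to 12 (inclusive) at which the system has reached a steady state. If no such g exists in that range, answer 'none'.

Answer: 1

Derivation:
Gen 0: 00000001
Gen 1 (rule 184): 00000000
Gen 2 (rule 106): 00000000
Gen 3 (rule 184): 00000000
Gen 4 (rule 106): 00000000
Gen 5 (rule 184): 00000000
Gen 6 (rule 106): 00000000
Gen 7 (rule 184): 00000000
Gen 8 (rule 106): 00000000
Gen 9 (rule 184): 00000000
Gen 10 (rule 106): 00000000
Gen 11 (rule 184): 00000000
Gen 12 (rule 106): 00000000
Gen 13 (rule 184): 00000000
Gen 14 (rule 106): 00000000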